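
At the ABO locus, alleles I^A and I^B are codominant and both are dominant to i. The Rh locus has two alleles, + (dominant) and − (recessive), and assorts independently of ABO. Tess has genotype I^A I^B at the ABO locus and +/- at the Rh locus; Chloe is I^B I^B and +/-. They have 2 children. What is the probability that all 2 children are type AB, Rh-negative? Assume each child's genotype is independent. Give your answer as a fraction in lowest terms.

1/64

ABO cross I^A I^B × I^B I^B → 1/2 B, 1/2 AB.
Rh cross +/- × +/- → 3/4 Rh+, 1/4 Rh-; so P(type AB, Rh-negative) = 1/2 × 1/4 = 1/8 per child.
All 2 independent: (1/8)^2 = 1/64.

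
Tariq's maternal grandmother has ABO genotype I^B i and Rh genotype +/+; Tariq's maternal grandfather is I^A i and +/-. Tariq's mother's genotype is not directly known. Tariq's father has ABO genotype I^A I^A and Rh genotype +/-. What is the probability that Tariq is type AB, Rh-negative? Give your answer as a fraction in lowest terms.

1/32

Tariq's mother's ABO genotype from I^B i × I^A i: 1/4 I^A I^B, 1/4 I^A i, 1/4 I^B i, 1/4 i i.
Crossing each possibility with the father I^A I^A and summing P(type AB): 1/4·1/2 + 1/4·0 + 1/4·1/2 + 1/4·0 = 1/4.
Similarly for Rh via the mother's Rh distribution: P(Rh-) = 1/8.
Independent loci: 1/4 × 1/8 = 1/32.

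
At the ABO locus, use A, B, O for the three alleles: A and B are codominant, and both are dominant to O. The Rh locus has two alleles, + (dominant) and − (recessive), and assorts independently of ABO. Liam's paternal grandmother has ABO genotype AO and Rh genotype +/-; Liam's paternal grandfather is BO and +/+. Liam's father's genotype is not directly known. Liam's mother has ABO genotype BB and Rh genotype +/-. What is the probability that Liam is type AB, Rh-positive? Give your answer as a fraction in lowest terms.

7/32

Liam's father's ABO genotype from AO × BO: 1/4 AB, 1/4 AO, 1/4 BO, 1/4 OO.
Crossing each possibility with the mother BB and summing P(type AB): 1/4·1/2 + 1/4·1/2 + 1/4·0 + 1/4·0 = 1/4.
Similarly for Rh via the father's Rh distribution: P(Rh+) = 7/8.
Independent loci: 1/4 × 7/8 = 7/32.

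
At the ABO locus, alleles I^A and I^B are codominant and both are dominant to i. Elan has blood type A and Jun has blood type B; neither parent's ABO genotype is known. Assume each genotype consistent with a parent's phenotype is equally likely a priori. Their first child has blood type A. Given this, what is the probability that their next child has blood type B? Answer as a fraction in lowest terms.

1/12

Possible genotypes: Elan ∈ {I^A I^A, I^A i}; Jun ∈ {I^B I^B, I^B i}.
Weight each parental genotype pair by prior × P(type-A child):
  I^A I^A × I^B i: posterior weight 2/3; P(next child type B) = 0.
  I^A i × I^B i: posterior weight 1/3; P(next child type B) = 1/4.
Weighted sum = 1/12.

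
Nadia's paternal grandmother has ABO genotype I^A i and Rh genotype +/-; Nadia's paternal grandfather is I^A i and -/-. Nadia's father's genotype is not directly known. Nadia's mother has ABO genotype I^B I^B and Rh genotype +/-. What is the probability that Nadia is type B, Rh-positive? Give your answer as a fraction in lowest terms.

Nadia's father's ABO genotype from I^A i × I^A i: 1/4 I^A I^A, 1/2 I^A i, 1/4 i i.
Crossing each possibility with the mother I^B I^B and summing P(type B): 1/4·0 + 1/2·1/2 + 1/4·1 = 1/2.
Similarly for Rh via the father's Rh distribution: P(Rh+) = 5/8.
Independent loci: 1/2 × 5/8 = 5/16.

5/16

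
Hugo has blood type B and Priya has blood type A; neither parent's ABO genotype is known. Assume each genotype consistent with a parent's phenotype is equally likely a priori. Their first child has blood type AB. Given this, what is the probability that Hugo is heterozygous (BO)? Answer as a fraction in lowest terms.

1/3

Possible genotypes: Hugo ∈ {BB, BO}; Priya ∈ {AA, AO}.
Weight each parental genotype pair by prior × P(type-AB child):
  BB × AA: posterior weight 4/9.
  BB × AO: posterior weight 2/9.
  BO × AA: posterior weight 2/9.
  BO × AO: posterior weight 1/9.
Sum the posterior weight over pairs where Hugo is BO: 1/3.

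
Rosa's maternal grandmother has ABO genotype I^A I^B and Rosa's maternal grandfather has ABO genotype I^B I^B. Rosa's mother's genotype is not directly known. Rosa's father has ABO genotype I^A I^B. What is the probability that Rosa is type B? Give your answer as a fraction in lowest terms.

3/8

Rosa's mother's ABO genotype from I^A I^B × I^B I^B: 1/2 I^A I^B, 1/2 I^B I^B.
Crossing each possibility with the father I^A I^B and summing P(type B): 1/2·1/4 + 1/2·1/2 = 3/8.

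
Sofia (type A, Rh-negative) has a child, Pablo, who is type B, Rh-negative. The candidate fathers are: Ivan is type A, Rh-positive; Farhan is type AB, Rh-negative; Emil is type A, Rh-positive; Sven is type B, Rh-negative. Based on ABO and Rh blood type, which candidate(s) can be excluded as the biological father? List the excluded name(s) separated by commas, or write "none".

Ivan, Emil

A candidate is excluded only if no genotype consistent with his phenotype could produce a type B, Rh-negative child with a type A, Rh-negative mother.
Ivan (type A, Rh+): no genotype consistent with that phenotype can produce a type-B Rh- child with a type-A mother.
Emil (type A, Rh+): no genotype consistent with that phenotype can produce a type-B Rh- child with a type-A mother.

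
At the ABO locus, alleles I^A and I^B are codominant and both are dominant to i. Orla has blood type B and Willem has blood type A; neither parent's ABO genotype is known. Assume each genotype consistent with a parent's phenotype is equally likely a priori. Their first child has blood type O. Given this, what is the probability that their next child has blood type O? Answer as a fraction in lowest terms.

Possible genotypes: Orla ∈ {I^B I^B, I^B i}; Willem ∈ {I^A I^A, I^A i}.
Weight each parental genotype pair by prior × P(type-O child):
  I^B i × I^A i: posterior weight 1; P(next child type O) = 1/4.
Weighted sum = 1/4.

1/4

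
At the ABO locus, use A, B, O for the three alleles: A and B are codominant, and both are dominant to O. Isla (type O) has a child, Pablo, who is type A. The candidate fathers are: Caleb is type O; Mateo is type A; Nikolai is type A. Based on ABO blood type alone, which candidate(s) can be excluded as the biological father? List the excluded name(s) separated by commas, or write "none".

A candidate is excluded only if no genotype consistent with his phenotype could produce a type A child with a type O mother.
Caleb (type O): no genotype consistent with that phenotype can produce a type-A child with a type-O mother.

Caleb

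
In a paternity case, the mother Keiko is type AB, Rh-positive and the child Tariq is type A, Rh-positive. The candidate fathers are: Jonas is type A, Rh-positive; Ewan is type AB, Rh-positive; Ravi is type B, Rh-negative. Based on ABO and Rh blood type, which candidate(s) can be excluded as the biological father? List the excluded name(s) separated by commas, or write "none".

none

A candidate is excluded only if no genotype consistent with his phenotype could produce a type A, Rh-positive child with a type AB, Rh-positive mother.
Every candidate has at least one consistent genotype combination, so none can be excluded.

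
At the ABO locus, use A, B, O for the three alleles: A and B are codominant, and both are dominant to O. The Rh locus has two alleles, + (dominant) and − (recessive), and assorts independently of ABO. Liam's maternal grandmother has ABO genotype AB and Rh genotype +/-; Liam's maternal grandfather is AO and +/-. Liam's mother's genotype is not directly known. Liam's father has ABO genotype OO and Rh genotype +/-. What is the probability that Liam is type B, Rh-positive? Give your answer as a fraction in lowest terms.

Liam's mother's ABO genotype from AB × AO: 1/4 AA, 1/4 AB, 1/4 AO, 1/4 BO.
Crossing each possibility with the father OO and summing P(type B): 1/4·0 + 1/4·1/2 + 1/4·0 + 1/4·1/2 = 1/4.
Similarly for Rh via the mother's Rh distribution: P(Rh+) = 3/4.
Independent loci: 1/4 × 3/4 = 3/16.

3/16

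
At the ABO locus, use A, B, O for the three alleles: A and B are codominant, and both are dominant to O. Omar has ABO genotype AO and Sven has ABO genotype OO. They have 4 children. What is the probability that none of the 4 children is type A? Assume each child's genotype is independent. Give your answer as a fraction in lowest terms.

1/16

ABO cross AO × OO → 1/2 O, 1/2 A.
So P(type A) = 1/2 per child.
P(not type A) = 1/2 for one child; (1/2)^4 = 1/16.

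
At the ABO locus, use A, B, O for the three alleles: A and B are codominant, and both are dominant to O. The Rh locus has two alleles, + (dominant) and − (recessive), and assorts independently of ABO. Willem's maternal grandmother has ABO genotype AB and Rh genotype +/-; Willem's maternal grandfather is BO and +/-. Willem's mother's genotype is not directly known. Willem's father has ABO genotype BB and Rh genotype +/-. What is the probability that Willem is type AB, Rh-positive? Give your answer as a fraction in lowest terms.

Willem's mother's ABO genotype from AB × BO: 1/4 AB, 1/4 AO, 1/4 BB, 1/4 BO.
Crossing each possibility with the father BB and summing P(type AB): 1/4·1/2 + 1/4·1/2 + 1/4·0 + 1/4·0 = 1/4.
Similarly for Rh via the mother's Rh distribution: P(Rh+) = 3/4.
Independent loci: 1/4 × 3/4 = 3/16.

3/16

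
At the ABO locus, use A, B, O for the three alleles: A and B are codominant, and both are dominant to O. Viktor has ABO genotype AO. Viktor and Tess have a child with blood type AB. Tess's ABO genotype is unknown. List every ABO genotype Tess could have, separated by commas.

AB, BB, BO

For each candidate genotype of Tess, check whether crossing it with AO can produce every observed child phenotype.
  AA → possible child types {A} ✗
  AB → possible child types {A, B, AB} ✓
  AO → possible child types {O, A} ✗
  BB → possible child types {B, AB} ✓
  BO → possible child types {O, A, B, AB} ✓
  OO → possible child types {O, A} ✗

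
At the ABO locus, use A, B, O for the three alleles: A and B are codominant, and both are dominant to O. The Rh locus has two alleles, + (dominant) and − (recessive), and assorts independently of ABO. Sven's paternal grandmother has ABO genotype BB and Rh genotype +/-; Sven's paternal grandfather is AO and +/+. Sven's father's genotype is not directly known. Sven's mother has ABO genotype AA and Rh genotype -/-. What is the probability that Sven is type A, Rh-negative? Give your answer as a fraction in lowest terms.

Sven's father's ABO genotype from BB × AO: 1/2 AB, 1/2 BO.
Crossing each possibility with the mother AA and summing P(type A): 1/2·1/2 + 1/2·1/2 = 1/2.
Similarly for Rh via the father's Rh distribution: P(Rh-) = 1/4.
Independent loci: 1/2 × 1/4 = 1/8.

1/8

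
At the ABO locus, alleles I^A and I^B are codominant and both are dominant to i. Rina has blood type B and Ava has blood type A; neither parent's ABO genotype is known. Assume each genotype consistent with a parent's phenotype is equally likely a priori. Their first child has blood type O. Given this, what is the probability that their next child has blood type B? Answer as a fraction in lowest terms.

1/4

Possible genotypes: Rina ∈ {I^B I^B, I^B i}; Ava ∈ {I^A I^A, I^A i}.
Weight each parental genotype pair by prior × P(type-O child):
  I^B i × I^A i: posterior weight 1; P(next child type B) = 1/4.
Weighted sum = 1/4.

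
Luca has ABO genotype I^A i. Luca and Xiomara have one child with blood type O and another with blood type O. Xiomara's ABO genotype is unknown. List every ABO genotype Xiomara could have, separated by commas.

I^A i, I^B i, i i

For each candidate genotype of Xiomara, check whether crossing it with I^A i can produce every observed child phenotype.
  I^A I^A → possible child types {A} ✗
  I^A I^B → possible child types {A, B, AB} ✗
  I^A i → possible child types {O, A} ✓
  I^B I^B → possible child types {B, AB} ✗
  I^B i → possible child types {O, A, B, AB} ✓
  i i → possible child types {O, A} ✓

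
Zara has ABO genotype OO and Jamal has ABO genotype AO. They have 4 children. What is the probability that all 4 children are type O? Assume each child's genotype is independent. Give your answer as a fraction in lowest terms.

ABO cross OO × AO → 1/2 O, 1/2 A.
So P(type O) = 1/2 per child.
All 4 independent: (1/2)^4 = 1/16.

1/16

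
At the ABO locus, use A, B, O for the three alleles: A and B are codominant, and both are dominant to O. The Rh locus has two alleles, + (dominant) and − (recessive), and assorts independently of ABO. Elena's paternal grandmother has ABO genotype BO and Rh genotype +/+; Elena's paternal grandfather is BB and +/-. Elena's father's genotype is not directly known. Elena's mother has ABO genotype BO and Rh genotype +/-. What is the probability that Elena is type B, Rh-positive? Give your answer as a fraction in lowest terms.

Elena's father's ABO genotype from BO × BB: 1/2 BB, 1/2 BO.
Crossing each possibility with the mother BO and summing P(type B): 1/2·1 + 1/2·3/4 = 7/8.
Similarly for Rh via the father's Rh distribution: P(Rh+) = 7/8.
Independent loci: 7/8 × 7/8 = 49/64.

49/64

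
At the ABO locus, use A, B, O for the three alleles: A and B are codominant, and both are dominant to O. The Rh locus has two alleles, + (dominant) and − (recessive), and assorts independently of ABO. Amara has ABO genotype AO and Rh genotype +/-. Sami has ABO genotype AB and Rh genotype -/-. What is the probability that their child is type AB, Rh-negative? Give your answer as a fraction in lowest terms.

ABO cross AO × AB → offspring phenotypes: 1/2 A, 1/4 B, 1/4 AB.
Rh cross +/- × -/- → 1/2 Rh+, 1/2 Rh-.
Independent loci: P(type AB, Rh-negative) = 1/4 × 1/2 = 1/8.

1/8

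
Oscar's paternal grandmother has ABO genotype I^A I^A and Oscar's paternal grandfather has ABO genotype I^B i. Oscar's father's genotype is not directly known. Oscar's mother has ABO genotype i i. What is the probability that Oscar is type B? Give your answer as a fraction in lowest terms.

Oscar's father's ABO genotype from I^A I^A × I^B i: 1/2 I^A I^B, 1/2 I^A i.
Crossing each possibility with the mother i i and summing P(type B): 1/2·1/2 + 1/2·0 = 1/4.

1/4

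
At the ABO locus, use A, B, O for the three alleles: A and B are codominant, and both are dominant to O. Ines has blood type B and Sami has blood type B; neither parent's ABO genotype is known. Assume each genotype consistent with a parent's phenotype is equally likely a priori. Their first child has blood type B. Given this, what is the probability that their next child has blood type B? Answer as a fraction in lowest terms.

19/20

Possible genotypes: Ines ∈ {BB, BO}; Sami ∈ {BB, BO}.
Weight each parental genotype pair by prior × P(type-B child):
  BB × BB: posterior weight 4/15; P(next child type B) = 1.
  BB × BO: posterior weight 4/15; P(next child type B) = 1.
  BO × BB: posterior weight 4/15; P(next child type B) = 1.
  BO × BO: posterior weight 1/5; P(next child type B) = 3/4.
Weighted sum = 19/20.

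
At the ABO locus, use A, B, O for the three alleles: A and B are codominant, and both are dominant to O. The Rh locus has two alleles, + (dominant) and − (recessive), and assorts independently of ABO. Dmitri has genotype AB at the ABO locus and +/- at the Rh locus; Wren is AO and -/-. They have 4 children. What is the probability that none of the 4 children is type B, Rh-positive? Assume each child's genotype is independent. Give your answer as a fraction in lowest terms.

ABO cross AB × AO → 1/2 A, 1/4 B, 1/4 AB.
Rh cross +/- × -/- → 1/2 Rh+, 1/2 Rh-; so P(type B, Rh-positive) = 1/4 × 1/2 = 1/8 per child.
P(not type B, Rh-positive) = 7/8 for one child; (7/8)^4 = 2401/4096.

2401/4096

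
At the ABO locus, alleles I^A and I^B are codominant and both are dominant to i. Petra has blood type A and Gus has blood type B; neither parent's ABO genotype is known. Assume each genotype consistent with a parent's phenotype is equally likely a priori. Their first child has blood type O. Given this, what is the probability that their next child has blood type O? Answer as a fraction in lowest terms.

1/4

Possible genotypes: Petra ∈ {I^A I^A, I^A i}; Gus ∈ {I^B I^B, I^B i}.
Weight each parental genotype pair by prior × P(type-O child):
  I^A i × I^B i: posterior weight 1; P(next child type O) = 1/4.
Weighted sum = 1/4.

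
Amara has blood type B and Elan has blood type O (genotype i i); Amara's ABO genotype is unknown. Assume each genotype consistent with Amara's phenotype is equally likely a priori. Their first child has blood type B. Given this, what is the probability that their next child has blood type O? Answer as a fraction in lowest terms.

Possible genotypes: Amara ∈ {I^B I^B, I^B i}; Elan ∈ {i i}.
Weight each parental genotype pair by prior × P(type-B child):
  I^B I^B × i i: posterior weight 2/3; P(next child type O) = 0.
  I^B i × i i: posterior weight 1/3; P(next child type O) = 1/2.
Weighted sum = 1/6.

1/6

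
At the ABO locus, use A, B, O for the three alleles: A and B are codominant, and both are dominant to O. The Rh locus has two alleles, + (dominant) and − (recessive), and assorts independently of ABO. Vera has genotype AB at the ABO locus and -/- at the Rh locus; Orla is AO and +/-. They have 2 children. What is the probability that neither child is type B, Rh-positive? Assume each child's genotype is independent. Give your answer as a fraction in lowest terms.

ABO cross AB × AO → 1/2 A, 1/4 B, 1/4 AB.
Rh cross -/- × +/- → 1/2 Rh+, 1/2 Rh-; so P(type B, Rh-positive) = 1/4 × 1/2 = 1/8 per child.
P(not type B, Rh-positive) = 7/8 for one child; (7/8)^2 = 49/64.

49/64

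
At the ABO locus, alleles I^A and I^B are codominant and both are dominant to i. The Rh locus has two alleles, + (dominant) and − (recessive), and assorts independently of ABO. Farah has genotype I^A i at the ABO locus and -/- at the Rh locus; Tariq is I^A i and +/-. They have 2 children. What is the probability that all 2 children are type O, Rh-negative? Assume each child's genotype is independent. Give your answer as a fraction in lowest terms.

ABO cross I^A i × I^A i → 1/4 O, 3/4 A.
Rh cross -/- × +/- → 1/2 Rh+, 1/2 Rh-; so P(type O, Rh-negative) = 1/4 × 1/2 = 1/8 per child.
All 2 independent: (1/8)^2 = 1/64.

1/64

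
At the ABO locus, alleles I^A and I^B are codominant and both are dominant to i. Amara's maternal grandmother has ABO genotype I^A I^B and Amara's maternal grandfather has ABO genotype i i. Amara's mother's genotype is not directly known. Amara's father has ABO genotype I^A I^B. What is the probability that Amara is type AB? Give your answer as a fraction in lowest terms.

1/4

Amara's mother's ABO genotype from I^A I^B × i i: 1/2 I^A i, 1/2 I^B i.
Crossing each possibility with the father I^A I^B and summing P(type AB): 1/2·1/4 + 1/2·1/4 = 1/4.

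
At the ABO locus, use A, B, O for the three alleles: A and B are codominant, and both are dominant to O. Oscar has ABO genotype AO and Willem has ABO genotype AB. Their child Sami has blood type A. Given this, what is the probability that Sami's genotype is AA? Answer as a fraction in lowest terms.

Cross AO × AB → 1/4 AA, 1/4 AB, 1/4 AO, 1/4 BO.
Type-A genotypes among offspring: AA (1/4), AO (1/4); total 1/2.
P(AA | type A) = (1/4) / (1/2) = 1/2.

1/2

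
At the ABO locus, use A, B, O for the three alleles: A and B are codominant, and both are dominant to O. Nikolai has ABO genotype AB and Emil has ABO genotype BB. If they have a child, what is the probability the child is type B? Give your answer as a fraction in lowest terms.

ABO cross AB × BB → offspring phenotypes: 1/2 B, 1/2 AB.
So P(type B) = 1/2.

1/2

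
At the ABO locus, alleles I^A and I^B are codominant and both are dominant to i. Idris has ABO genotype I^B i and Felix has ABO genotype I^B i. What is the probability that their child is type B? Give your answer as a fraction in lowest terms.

3/4

ABO cross I^B i × I^B i → offspring phenotypes: 1/4 O, 3/4 B.
So P(type B) = 3/4.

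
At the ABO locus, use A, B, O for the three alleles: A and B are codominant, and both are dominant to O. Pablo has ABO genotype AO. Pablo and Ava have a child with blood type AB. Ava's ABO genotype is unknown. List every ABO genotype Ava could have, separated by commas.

AB, BB, BO

For each candidate genotype of Ava, check whether crossing it with AO can produce every observed child phenotype.
  AA → possible child types {A} ✗
  AB → possible child types {A, B, AB} ✓
  AO → possible child types {O, A} ✗
  BB → possible child types {B, AB} ✓
  BO → possible child types {O, A, B, AB} ✓
  OO → possible child types {O, A} ✗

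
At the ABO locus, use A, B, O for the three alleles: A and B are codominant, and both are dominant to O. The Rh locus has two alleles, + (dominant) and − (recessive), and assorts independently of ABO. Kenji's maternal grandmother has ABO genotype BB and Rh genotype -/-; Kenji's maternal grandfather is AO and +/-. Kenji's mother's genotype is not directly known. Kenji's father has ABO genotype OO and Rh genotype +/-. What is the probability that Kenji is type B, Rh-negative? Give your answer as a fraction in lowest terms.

Kenji's mother's ABO genotype from BB × AO: 1/2 AB, 1/2 BO.
Crossing each possibility with the father OO and summing P(type B): 1/2·1/2 + 1/2·1/2 = 1/2.
Similarly for Rh via the mother's Rh distribution: P(Rh-) = 3/8.
Independent loci: 1/2 × 3/8 = 3/16.

3/16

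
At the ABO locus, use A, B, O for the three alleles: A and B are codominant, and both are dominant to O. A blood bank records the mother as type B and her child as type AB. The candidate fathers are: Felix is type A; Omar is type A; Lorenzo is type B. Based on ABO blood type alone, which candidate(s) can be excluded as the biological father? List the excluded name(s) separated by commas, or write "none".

A candidate is excluded only if no genotype consistent with his phenotype could produce a type AB child with a type B mother.
Lorenzo (type B): no genotype consistent with that phenotype can produce a type-AB child with a type-B mother.

Lorenzo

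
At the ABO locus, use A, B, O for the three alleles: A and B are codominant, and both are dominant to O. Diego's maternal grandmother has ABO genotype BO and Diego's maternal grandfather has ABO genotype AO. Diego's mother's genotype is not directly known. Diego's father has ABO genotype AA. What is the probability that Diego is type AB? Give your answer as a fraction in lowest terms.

1/4

Diego's mother's ABO genotype from BO × AO: 1/4 AB, 1/4 AO, 1/4 BO, 1/4 OO.
Crossing each possibility with the father AA and summing P(type AB): 1/4·1/2 + 1/4·0 + 1/4·1/2 + 1/4·0 = 1/4.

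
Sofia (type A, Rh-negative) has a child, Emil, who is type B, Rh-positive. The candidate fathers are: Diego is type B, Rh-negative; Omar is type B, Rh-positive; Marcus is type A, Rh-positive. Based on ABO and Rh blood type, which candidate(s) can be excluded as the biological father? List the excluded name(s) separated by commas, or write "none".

A candidate is excluded only if no genotype consistent with his phenotype could produce a type B, Rh-positive child with a type A, Rh-negative mother.
Diego (type B, Rh-): no genotype consistent with that phenotype can produce a type-B Rh+ child with a type-A mother.
Marcus (type A, Rh+): no genotype consistent with that phenotype can produce a type-B Rh+ child with a type-A mother.

Diego, Marcus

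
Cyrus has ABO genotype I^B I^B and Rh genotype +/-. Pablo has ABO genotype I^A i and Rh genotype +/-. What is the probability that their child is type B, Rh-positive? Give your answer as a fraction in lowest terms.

ABO cross I^B I^B × I^A i → offspring phenotypes: 1/2 B, 1/2 AB.
Rh cross +/- × +/- → 3/4 Rh+, 1/4 Rh-.
Independent loci: P(type B, Rh-positive) = 1/2 × 3/4 = 3/8.

3/8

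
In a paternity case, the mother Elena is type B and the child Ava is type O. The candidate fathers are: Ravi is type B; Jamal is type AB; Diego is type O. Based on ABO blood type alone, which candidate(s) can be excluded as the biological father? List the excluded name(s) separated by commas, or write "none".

A candidate is excluded only if no genotype consistent with his phenotype could produce a type O child with a type B mother.
Jamal (type AB): no genotype consistent with that phenotype can produce a type-O child with a type-B mother.

Jamal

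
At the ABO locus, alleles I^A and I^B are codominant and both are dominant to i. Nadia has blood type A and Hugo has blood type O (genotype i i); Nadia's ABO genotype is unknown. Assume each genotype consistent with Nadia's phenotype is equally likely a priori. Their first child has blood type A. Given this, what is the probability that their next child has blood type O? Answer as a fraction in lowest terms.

1/6

Possible genotypes: Nadia ∈ {I^A I^A, I^A i}; Hugo ∈ {i i}.
Weight each parental genotype pair by prior × P(type-A child):
  I^A I^A × i i: posterior weight 2/3; P(next child type O) = 0.
  I^A i × i i: posterior weight 1/3; P(next child type O) = 1/2.
Weighted sum = 1/6.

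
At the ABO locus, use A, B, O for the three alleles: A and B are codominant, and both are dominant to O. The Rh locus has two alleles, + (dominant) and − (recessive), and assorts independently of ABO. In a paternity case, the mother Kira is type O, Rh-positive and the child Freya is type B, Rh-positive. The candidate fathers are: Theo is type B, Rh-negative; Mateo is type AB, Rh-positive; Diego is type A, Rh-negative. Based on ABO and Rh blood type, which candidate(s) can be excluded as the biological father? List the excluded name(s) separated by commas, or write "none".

Diego

A candidate is excluded only if no genotype consistent with his phenotype could produce a type B, Rh-positive child with a type O, Rh-positive mother.
Diego (type A, Rh-): no genotype consistent with that phenotype can produce a type-B Rh+ child with a type-O mother.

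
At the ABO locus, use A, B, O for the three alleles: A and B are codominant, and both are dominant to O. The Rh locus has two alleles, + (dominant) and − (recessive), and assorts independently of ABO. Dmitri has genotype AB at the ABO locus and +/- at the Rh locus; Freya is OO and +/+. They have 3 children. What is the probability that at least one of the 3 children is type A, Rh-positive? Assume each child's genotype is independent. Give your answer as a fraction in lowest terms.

ABO cross AB × OO → 1/2 A, 1/2 B.
Rh cross +/- × +/+ → 1 Rh+; so P(type A, Rh-positive) = 1/2 × 1 = 1/2 per child.
P(none) = (1/2)^3 = 1/8; P(at least one) = 1 − 1/8 = 7/8.

7/8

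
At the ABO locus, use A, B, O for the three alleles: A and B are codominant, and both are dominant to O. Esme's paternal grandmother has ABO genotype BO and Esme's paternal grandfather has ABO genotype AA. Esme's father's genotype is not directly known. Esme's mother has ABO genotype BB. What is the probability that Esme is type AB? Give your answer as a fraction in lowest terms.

Esme's father's ABO genotype from BO × AA: 1/2 AB, 1/2 AO.
Crossing each possibility with the mother BB and summing P(type AB): 1/2·1/2 + 1/2·1/2 = 1/2.

1/2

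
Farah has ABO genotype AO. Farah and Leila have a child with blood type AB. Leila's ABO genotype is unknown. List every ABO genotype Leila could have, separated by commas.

AB, BB, BO

For each candidate genotype of Leila, check whether crossing it with AO can produce every observed child phenotype.
  AA → possible child types {A} ✗
  AB → possible child types {A, B, AB} ✓
  AO → possible child types {O, A} ✗
  BB → possible child types {B, AB} ✓
  BO → possible child types {O, A, B, AB} ✓
  OO → possible child types {O, A} ✗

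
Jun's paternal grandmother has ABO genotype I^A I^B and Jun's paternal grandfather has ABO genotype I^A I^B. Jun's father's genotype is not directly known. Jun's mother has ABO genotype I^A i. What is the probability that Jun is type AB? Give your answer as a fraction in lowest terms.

1/4

Jun's father's ABO genotype from I^A I^B × I^A I^B: 1/4 I^A I^A, 1/2 I^A I^B, 1/4 I^B I^B.
Crossing each possibility with the mother I^A i and summing P(type AB): 1/4·0 + 1/2·1/4 + 1/4·1/2 = 1/4.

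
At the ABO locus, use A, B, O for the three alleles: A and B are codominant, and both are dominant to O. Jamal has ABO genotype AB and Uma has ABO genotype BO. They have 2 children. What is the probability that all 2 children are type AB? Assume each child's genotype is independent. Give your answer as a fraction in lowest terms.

1/16

ABO cross AB × BO → 1/4 A, 1/2 B, 1/4 AB.
So P(type AB) = 1/4 per child.
All 2 independent: (1/4)^2 = 1/16.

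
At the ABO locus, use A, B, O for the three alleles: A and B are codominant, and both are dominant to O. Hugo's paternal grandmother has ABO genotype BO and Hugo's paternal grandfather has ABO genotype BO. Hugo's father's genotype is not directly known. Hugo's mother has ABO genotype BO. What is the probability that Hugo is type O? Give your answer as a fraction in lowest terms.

1/4

Hugo's father's ABO genotype from BO × BO: 1/4 BB, 1/2 BO, 1/4 OO.
Crossing each possibility with the mother BO and summing P(type O): 1/4·0 + 1/2·1/4 + 1/4·1/2 = 1/4.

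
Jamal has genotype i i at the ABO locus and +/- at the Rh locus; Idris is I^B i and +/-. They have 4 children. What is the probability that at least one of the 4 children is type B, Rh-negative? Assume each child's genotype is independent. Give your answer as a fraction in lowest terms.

1695/4096

ABO cross i i × I^B i → 1/2 O, 1/2 B.
Rh cross +/- × +/- → 3/4 Rh+, 1/4 Rh-; so P(type B, Rh-negative) = 1/2 × 1/4 = 1/8 per child.
P(none) = (7/8)^4 = 2401/4096; P(at least one) = 1 − 2401/4096 = 1695/4096.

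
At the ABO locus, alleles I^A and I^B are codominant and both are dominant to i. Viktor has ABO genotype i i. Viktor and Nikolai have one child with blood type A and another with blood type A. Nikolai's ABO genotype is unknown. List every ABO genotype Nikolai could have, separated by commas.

I^A I^A, I^A I^B, I^A i

For each candidate genotype of Nikolai, check whether crossing it with i i can produce every observed child phenotype.
  I^A I^A → possible child types {A} ✓
  I^A I^B → possible child types {A, B} ✓
  I^A i → possible child types {O, A} ✓
  I^B I^B → possible child types {B} ✗
  I^B i → possible child types {O, B} ✗
  i i → possible child types {O} ✗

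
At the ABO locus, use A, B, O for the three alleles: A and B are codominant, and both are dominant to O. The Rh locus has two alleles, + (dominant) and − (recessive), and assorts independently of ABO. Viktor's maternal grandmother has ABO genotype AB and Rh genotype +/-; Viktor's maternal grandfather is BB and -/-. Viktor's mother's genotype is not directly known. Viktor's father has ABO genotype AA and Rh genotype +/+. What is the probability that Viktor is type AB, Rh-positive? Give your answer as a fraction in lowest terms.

3/4

Viktor's mother's ABO genotype from AB × BB: 1/2 AB, 1/2 BB.
Crossing each possibility with the father AA and summing P(type AB): 1/2·1/2 + 1/2·1 = 3/4.
Similarly for Rh via the mother's Rh distribution: P(Rh+) = 1.
Independent loci: 3/4 × 1 = 3/4.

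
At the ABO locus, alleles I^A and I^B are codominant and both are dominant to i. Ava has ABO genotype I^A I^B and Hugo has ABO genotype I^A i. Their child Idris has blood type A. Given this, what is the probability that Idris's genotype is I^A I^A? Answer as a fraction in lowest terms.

1/2

Cross I^A I^B × I^A i → 1/4 I^A I^A, 1/4 I^A I^B, 1/4 I^A i, 1/4 I^B i.
Type-A genotypes among offspring: I^A I^A (1/4), I^A i (1/4); total 1/2.
P(I^A I^A | type A) = (1/4) / (1/2) = 1/2.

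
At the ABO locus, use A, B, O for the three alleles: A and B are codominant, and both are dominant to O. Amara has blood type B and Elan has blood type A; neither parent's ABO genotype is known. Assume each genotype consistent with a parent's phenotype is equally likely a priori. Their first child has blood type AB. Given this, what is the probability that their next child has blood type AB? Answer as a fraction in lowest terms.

Possible genotypes: Amara ∈ {BB, BO}; Elan ∈ {AA, AO}.
Weight each parental genotype pair by prior × P(type-AB child):
  BB × AA: posterior weight 4/9; P(next child type AB) = 1.
  BB × AO: posterior weight 2/9; P(next child type AB) = 1/2.
  BO × AA: posterior weight 2/9; P(next child type AB) = 1/2.
  BO × AO: posterior weight 1/9; P(next child type AB) = 1/4.
Weighted sum = 25/36.

25/36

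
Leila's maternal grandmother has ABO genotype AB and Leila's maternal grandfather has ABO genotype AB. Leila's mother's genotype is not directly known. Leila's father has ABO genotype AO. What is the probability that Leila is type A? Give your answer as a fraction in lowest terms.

Leila's mother's ABO genotype from AB × AB: 1/4 AA, 1/2 AB, 1/4 BB.
Crossing each possibility with the father AO and summing P(type A): 1/4·1 + 1/2·1/2 + 1/4·0 = 1/2.

1/2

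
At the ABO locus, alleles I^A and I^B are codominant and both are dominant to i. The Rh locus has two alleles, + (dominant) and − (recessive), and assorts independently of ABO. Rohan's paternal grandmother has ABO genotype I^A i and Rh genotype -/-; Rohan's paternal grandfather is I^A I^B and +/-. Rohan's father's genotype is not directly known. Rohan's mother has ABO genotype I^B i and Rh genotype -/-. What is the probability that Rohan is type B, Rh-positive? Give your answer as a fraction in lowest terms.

3/32

Rohan's father's ABO genotype from I^A i × I^A I^B: 1/4 I^A I^A, 1/4 I^A I^B, 1/4 I^A i, 1/4 I^B i.
Crossing each possibility with the mother I^B i and summing P(type B): 1/4·0 + 1/4·1/2 + 1/4·1/4 + 1/4·3/4 = 3/8.
Similarly for Rh via the father's Rh distribution: P(Rh+) = 1/4.
Independent loci: 3/8 × 1/4 = 3/32.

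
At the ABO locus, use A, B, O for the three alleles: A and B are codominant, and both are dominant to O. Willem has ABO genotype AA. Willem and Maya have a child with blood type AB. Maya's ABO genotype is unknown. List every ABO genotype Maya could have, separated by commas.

AB, BB, BO

For each candidate genotype of Maya, check whether crossing it with AA can produce every observed child phenotype.
  AA → possible child types {A} ✗
  AB → possible child types {A, AB} ✓
  AO → possible child types {A} ✗
  BB → possible child types {AB} ✓
  BO → possible child types {A, AB} ✓
  OO → possible child types {A} ✗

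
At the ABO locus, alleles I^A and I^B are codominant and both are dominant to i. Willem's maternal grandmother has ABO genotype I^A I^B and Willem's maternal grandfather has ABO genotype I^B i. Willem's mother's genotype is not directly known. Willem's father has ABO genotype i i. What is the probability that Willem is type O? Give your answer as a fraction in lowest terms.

Willem's mother's ABO genotype from I^A I^B × I^B i: 1/4 I^A I^B, 1/4 I^A i, 1/4 I^B I^B, 1/4 I^B i.
Crossing each possibility with the father i i and summing P(type O): 1/4·0 + 1/4·1/2 + 1/4·0 + 1/4·1/2 = 1/4.

1/4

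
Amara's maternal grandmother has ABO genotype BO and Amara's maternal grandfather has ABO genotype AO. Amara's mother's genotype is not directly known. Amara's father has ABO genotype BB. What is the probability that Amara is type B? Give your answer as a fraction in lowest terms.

3/4

Amara's mother's ABO genotype from BO × AO: 1/4 AB, 1/4 AO, 1/4 BO, 1/4 OO.
Crossing each possibility with the father BB and summing P(type B): 1/4·1/2 + 1/4·1/2 + 1/4·1 + 1/4·1 = 3/4.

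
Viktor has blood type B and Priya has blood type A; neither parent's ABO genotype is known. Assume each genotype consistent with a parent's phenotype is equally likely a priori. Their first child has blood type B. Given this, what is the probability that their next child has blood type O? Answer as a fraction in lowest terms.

Possible genotypes: Viktor ∈ {I^B I^B, I^B i}; Priya ∈ {I^A I^A, I^A i}.
Weight each parental genotype pair by prior × P(type-B child):
  I^B I^B × I^A i: posterior weight 2/3; P(next child type O) = 0.
  I^B i × I^A i: posterior weight 1/3; P(next child type O) = 1/4.
Weighted sum = 1/12.

1/12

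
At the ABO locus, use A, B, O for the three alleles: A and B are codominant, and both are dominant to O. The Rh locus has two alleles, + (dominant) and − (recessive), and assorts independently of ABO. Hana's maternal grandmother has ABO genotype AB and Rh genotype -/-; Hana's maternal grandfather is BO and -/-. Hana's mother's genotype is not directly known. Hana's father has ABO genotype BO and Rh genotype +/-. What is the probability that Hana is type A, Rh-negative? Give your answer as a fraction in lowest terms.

Hana's mother's ABO genotype from AB × BO: 1/4 AB, 1/4 AO, 1/4 BB, 1/4 BO.
Crossing each possibility with the father BO and summing P(type A): 1/4·1/4 + 1/4·1/4 + 1/4·0 + 1/4·0 = 1/8.
Similarly for Rh via the mother's Rh distribution: P(Rh-) = 1/2.
Independent loci: 1/8 × 1/2 = 1/16.

1/16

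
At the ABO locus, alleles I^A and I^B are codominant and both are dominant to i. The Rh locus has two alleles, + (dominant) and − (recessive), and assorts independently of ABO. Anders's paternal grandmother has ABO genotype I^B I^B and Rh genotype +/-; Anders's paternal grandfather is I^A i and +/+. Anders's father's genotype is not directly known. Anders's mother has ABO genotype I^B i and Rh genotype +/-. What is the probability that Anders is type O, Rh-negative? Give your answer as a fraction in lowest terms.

Anders's father's ABO genotype from I^B I^B × I^A i: 1/2 I^A I^B, 1/2 I^B i.
Crossing each possibility with the mother I^B i and summing P(type O): 1/2·0 + 1/2·1/4 = 1/8.
Similarly for Rh via the father's Rh distribution: P(Rh-) = 1/8.
Independent loci: 1/8 × 1/8 = 1/64.

1/64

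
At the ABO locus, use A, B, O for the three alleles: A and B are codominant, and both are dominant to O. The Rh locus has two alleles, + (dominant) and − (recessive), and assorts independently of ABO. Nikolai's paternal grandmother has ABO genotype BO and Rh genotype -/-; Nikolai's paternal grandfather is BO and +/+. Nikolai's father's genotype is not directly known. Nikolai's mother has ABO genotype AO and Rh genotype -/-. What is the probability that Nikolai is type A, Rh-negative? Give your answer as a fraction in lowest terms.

1/8

Nikolai's father's ABO genotype from BO × BO: 1/4 BB, 1/2 BO, 1/4 OO.
Crossing each possibility with the mother AO and summing P(type A): 1/4·0 + 1/2·1/4 + 1/4·1/2 = 1/4.
Similarly for Rh via the father's Rh distribution: P(Rh-) = 1/2.
Independent loci: 1/4 × 1/2 = 1/8.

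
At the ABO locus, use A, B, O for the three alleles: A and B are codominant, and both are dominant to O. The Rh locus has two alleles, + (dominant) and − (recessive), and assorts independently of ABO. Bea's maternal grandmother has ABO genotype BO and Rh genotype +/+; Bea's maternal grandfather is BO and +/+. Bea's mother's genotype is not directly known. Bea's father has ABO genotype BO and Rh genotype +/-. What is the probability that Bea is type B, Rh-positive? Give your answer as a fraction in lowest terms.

Bea's mother's ABO genotype from BO × BO: 1/4 BB, 1/2 BO, 1/4 OO.
Crossing each possibility with the father BO and summing P(type B): 1/4·1 + 1/2·3/4 + 1/4·1/2 = 3/4.
Similarly for Rh via the mother's Rh distribution: P(Rh+) = 1.
Independent loci: 3/4 × 1 = 3/4.

3/4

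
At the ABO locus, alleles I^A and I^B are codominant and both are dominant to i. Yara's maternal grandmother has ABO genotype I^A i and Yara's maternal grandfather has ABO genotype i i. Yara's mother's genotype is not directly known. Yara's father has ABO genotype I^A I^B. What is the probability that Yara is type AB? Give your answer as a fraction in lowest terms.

Yara's mother's ABO genotype from I^A i × i i: 1/2 I^A i, 1/2 i i.
Crossing each possibility with the father I^A I^B and summing P(type AB): 1/2·1/4 + 1/2·0 = 1/8.

1/8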